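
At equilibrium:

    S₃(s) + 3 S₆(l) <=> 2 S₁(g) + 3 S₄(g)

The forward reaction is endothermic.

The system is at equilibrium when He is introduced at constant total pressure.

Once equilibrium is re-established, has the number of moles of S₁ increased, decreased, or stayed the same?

increases

Adding inert gas at constant total pressure expands the volume and lowers every reacting partial pressure. With Δn_gas = 5 − 0 = +5, Q moves away from K toward the side with fewer gas moles, so the system shifts toward the side with more gas moles — to the right.
The net shift is to the right. S₁ is a product, so its amount increases.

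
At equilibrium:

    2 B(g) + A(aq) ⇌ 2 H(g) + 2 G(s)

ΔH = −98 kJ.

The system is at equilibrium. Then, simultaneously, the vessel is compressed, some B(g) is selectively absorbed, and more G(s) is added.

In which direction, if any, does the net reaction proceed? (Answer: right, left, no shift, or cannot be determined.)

left

Gas moles: reactants 2, products 2. Δn_gas = 0, so a volume change leaves Q equal to K — no shift from this change.
Removing B (g), a reactant, drives the reaction to the left.
G is a pure solid; its activity is 1 regardless of amount, so Q is unaffected — no shift from this change.
Only the nonzero effect(s) matter; the net shift is to the left.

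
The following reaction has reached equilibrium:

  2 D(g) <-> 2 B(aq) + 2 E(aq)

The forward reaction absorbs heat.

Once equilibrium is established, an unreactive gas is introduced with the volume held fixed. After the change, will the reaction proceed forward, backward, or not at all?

no shift

At constant volume, adding an inert gas leaves every reacting species' partial pressure unchanged, so Q is unchanged — no shift from this change.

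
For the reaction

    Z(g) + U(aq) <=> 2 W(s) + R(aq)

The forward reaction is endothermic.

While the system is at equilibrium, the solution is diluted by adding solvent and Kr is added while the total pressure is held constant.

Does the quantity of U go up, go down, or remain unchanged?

increases

Dilution scales every aqueous concentration by the same factor. Δn_aq = 1 − 1 = 0, so Q is unchanged — no shift.
Adding inert gas at constant total pressure expands the volume and lowers every reacting partial pressure. With Δn_gas = 0 − 1 = -1, Q moves away from K toward the side with fewer gas moles, so the system shifts toward the side with more gas moles — to the left.
The net shift is to the left. U is a reactant, so its amount increases.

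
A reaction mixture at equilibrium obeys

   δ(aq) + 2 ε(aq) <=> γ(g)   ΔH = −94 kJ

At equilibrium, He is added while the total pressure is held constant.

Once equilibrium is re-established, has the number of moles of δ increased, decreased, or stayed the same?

decreases

Adding inert gas at constant total pressure expands the volume and lowers every reacting partial pressure. With Δn_gas = 1 − 0 = +1, Q moves away from K toward the side with fewer gas moles, so the system shifts toward the side with more gas moles — to the right.
The net shift is to the right. δ is a reactant, so its amount decreases.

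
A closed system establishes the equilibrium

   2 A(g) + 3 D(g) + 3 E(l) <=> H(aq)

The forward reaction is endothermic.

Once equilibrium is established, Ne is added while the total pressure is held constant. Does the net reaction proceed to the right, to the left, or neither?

left

Adding inert gas at constant total pressure expands the volume and lowers every reacting partial pressure. With Δn_gas = 0 − 5 = -5, Q moves away from K toward the side with fewer gas moles, so the system shifts toward the side with more gas moles — to the left.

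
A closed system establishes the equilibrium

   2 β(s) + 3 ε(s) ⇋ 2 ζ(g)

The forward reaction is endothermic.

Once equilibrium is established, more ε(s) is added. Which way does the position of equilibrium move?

ε is a pure solid; its activity is 1 regardless of amount, so Q is unaffected — no shift from this change.

no shift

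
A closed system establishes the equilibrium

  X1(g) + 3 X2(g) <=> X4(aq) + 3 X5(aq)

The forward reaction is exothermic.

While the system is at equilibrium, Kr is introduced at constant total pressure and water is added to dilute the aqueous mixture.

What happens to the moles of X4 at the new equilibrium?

Adding inert gas at constant total pressure expands the volume and lowers every reacting partial pressure. With Δn_gas = 0 − 4 = -4, Q moves away from K toward the side with fewer gas moles, so the system shifts toward the side with more gas moles — to the left.
Dilution lowers every aqueous concentration by the same factor. Δn_aq = 4 − 0 = +4, so the system shifts toward the side with more dissolved moles — to the right.
The two effects oppose each other, so the net shift — and hence the change in X4 — cannot be determined from the given information.

cannot be determined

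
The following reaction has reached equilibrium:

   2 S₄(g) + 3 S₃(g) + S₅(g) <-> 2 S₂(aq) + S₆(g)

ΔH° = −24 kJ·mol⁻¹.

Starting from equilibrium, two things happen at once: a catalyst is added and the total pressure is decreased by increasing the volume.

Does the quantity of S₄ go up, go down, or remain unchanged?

increases

A catalyst speeds both forward and reverse rates equally; it changes neither Q nor K — no shift from this change.
Gas moles: reactants 6, products 1 (Δn_gas = -5). Expansion shifts the system toward the side with more moles of gas — to the left.
The net shift is to the left. S₄ is a reactant, so its amount increases.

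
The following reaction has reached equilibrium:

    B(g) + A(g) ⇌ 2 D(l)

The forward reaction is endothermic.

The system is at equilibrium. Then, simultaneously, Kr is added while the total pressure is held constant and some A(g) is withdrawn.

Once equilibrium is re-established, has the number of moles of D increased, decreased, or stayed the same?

decreases

Adding inert gas at constant total pressure expands the volume and lowers every reacting partial pressure. With Δn_gas = 0 − 2 = -2, Q moves away from K toward the side with fewer gas moles, so the system shifts toward the side with more gas moles — to the left.
Removing A (g), a reactant, drives the reaction to the left.
The net shift is to the left. D is a product, so its amount decreases.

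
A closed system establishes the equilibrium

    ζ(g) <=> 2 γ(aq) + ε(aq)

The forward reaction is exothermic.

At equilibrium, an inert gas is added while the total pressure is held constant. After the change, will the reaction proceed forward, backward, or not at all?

left

Adding inert gas at constant total pressure expands the volume and lowers every reacting partial pressure. With Δn_gas = 0 − 1 = -1, Q moves away from K toward the side with fewer gas moles, so the system shifts toward the side with more gas moles — to the left.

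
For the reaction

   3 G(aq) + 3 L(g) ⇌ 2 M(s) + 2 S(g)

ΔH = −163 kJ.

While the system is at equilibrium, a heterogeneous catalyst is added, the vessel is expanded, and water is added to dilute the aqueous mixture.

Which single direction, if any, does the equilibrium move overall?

left

A catalyst speeds both forward and reverse rates equally; it changes neither Q nor K — no shift from this change.
Gas moles: reactants 3, products 2 (Δn_gas = -1). Expansion shifts the system toward the side with more moles of gas — to the left.
Dilution lowers every aqueous concentration by the same factor. Δn_aq = 0 − 3 = -3, so the system shifts toward the side with more dissolved moles — to the left.
Only the nonzero effect(s) matter; the net shift is to the left.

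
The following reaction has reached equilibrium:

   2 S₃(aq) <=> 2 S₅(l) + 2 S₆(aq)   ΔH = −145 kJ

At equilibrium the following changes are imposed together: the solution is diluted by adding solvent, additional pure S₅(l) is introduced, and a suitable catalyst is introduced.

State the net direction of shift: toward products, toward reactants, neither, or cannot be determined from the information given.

no shift

Dilution scales every aqueous concentration by the same factor. Δn_aq = 2 − 2 = 0, so Q is unchanged — no shift.
S₅ is a pure liquid; its activity is 1 regardless of amount, so Q is unaffected — no shift from this change.
A catalyst speeds both forward and reverse rates equally; it changes neither Q nor K — no shift from this change.
None of the changes alters Q relative to K, so there is no net shift.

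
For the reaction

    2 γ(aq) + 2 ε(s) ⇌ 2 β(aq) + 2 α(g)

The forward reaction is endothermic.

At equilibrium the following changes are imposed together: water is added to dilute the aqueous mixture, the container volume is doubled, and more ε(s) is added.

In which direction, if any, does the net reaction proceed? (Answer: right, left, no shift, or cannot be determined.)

Dilution scales every aqueous concentration by the same factor. Δn_aq = 2 − 2 = 0, so Q is unchanged — no shift.
Gas moles: reactants 0, products 2 (Δn_gas = +2). Expansion shifts the system toward the side with more moles of gas — to the right.
ε is a pure solid; its activity is 1 regardless of amount, so Q is unaffected — no shift from this change.
Only the nonzero effect(s) matter; the net shift is to the right.

right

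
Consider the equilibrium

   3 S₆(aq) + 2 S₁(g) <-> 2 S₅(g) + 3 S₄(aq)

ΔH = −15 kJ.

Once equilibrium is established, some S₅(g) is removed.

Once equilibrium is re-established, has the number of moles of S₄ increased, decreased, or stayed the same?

increases

Removing S₅ (g), a product, drives the reaction to the right.
The net shift is to the right. S₄ is a product, so its amount increases.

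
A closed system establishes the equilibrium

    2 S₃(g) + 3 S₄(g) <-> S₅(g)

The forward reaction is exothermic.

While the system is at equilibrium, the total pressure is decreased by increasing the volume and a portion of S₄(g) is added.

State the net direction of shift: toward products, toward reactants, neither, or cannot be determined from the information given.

Gas moles: reactants 5, products 1 (Δn_gas = -4). Expansion shifts the system toward the side with more moles of gas — to the left.
Adding S₄ (g), a reactant, drives the reaction to the right.
The individual effects push in opposite directions; without quantitative information the net direction cannot be determined.

cannot be determined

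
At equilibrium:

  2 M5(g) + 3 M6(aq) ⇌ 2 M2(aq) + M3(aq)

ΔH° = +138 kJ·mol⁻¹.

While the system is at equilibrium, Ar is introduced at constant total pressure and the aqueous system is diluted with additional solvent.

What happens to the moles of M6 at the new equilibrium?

Adding inert gas at constant total pressure expands the volume and lowers every reacting partial pressure. With Δn_gas = 0 − 2 = -2, Q moves away from K toward the side with fewer gas moles, so the system shifts toward the side with more gas moles — to the left.
Dilution scales every aqueous concentration by the same factor. Δn_aq = 3 − 3 = 0, so Q is unchanged — no shift.
The net shift is to the left. M6 is a reactant, so its amount increases.

increases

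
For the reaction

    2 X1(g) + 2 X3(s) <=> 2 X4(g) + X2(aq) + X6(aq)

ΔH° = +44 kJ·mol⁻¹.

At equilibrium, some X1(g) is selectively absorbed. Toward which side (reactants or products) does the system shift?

Removing X1 (g), a reactant, drives the reaction to the left.

left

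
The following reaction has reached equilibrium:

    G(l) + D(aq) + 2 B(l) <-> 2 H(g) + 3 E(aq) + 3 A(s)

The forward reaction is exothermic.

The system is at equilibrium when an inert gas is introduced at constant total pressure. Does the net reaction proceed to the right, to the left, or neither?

right

Adding inert gas at constant total pressure expands the volume and lowers every reacting partial pressure. With Δn_gas = 2 − 0 = +2, Q moves away from K toward the side with fewer gas moles, so the system shifts toward the side with more gas moles — to the right.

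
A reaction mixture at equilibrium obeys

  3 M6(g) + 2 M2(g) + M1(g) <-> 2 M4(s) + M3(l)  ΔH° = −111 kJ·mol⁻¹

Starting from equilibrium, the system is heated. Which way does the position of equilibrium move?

The forward reaction is exothermic. Raising T favours the endothermic direction — shift to the left.

left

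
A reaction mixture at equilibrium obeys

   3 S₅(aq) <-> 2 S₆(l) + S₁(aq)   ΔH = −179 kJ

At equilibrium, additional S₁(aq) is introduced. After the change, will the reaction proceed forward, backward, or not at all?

left

Adding S₁ (aq), a product, drives the reaction to the left.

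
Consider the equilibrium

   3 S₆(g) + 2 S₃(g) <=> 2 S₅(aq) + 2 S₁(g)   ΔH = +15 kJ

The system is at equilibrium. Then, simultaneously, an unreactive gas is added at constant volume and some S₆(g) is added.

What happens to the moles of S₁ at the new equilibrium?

At constant volume, adding an inert gas leaves every reacting species' partial pressure unchanged, so Q is unchanged — no shift from this change.
Adding S₆ (g), a reactant, drives the reaction to the right.
The net shift is to the right. S₁ is a product, so its amount increases.

increases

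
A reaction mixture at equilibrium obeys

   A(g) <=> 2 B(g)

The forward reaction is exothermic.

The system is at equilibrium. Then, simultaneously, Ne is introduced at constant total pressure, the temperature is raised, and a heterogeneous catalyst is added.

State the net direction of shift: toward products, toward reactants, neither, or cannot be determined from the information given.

cannot be determined

Adding inert gas at constant total pressure expands the volume and lowers every reacting partial pressure. With Δn_gas = 2 − 1 = +1, Q moves away from K toward the side with fewer gas moles, so the system shifts toward the side with more gas moles — to the right.
The forward reaction is exothermic. Raising T favours the endothermic direction — shift to the left.
A catalyst speeds both forward and reverse rates equally; it changes neither Q nor K — no shift from this change.
The individual effects push in opposite directions; without quantitative information the net direction cannot be determined.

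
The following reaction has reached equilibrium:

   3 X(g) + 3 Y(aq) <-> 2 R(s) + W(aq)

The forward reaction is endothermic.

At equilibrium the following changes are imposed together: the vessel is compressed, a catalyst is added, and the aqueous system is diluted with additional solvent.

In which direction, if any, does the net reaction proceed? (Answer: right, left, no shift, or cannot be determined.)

Gas moles: reactants 3, products 0 (Δn_gas = -3). Compression shifts the system toward the side with fewer moles of gas — to the right.
A catalyst speeds both forward and reverse rates equally; it changes neither Q nor K — no shift from this change.
Dilution lowers every aqueous concentration by the same factor. Δn_aq = 1 − 3 = -2, so the system shifts toward the side with more dissolved moles — to the left.
The individual effects push in opposite directions; without quantitative information the net direction cannot be determined.

cannot be determined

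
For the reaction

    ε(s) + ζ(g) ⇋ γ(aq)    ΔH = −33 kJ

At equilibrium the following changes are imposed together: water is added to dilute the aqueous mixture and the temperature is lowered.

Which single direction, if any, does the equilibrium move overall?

Dilution lowers every aqueous concentration by the same factor. Δn_aq = 1 − 0 = +1, so the system shifts toward the side with more dissolved moles — to the right.
The forward reaction is exothermic. Lowering T favours the exothermic direction — shift to the right.
All effects act in the same direction — net shift to the right.

right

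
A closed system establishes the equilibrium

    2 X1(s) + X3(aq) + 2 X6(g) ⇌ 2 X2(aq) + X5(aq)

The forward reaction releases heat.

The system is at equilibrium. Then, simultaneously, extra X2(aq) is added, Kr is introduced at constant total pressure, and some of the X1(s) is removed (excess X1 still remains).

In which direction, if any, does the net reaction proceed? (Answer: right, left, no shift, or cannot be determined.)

left

Adding X2 (aq), a product, drives the reaction to the left.
Adding inert gas at constant total pressure expands the volume and lowers every reacting partial pressure. With Δn_gas = 0 − 2 = -2, Q moves away from K toward the side with fewer gas moles, so the system shifts toward the side with more gas moles — to the left.
X1 is a pure solid; its activity is 1 regardless of amount, so Q is unaffected — no shift from this change.
Only the nonzero effect(s) matter; the net shift is to the left.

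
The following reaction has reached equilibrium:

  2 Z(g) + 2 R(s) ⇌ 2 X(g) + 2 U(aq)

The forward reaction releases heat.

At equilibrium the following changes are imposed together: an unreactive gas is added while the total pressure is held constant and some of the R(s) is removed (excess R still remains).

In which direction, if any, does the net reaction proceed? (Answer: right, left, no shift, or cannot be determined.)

no shift

Adding inert gas at constant total pressure expands the volume, scaling every reacting partial pressure by the same factor. Δn_gas = 2 − 2 = 0, so Q is unchanged — no shift.
R is a pure solid; its activity is 1 regardless of amount, so Q is unaffected — no shift from this change.
None of the changes alters Q relative to K, so there is no net shift.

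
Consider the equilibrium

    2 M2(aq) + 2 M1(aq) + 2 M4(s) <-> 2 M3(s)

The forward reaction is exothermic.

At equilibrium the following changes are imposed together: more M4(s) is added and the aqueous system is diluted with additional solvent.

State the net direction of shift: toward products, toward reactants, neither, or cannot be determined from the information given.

M4 is a pure solid; its activity is 1 regardless of amount, so Q is unaffected — no shift from this change.
Dilution lowers every aqueous concentration by the same factor. Δn_aq = 0 − 4 = -4, so the system shifts toward the side with more dissolved moles — to the left.
Only the nonzero effect(s) matter; the net shift is to the left.

left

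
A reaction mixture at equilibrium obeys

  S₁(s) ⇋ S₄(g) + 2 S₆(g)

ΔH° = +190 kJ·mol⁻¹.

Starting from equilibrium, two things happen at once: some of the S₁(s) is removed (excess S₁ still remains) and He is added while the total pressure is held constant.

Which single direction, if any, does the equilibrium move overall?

right

S₁ is a pure solid; its activity is 1 regardless of amount, so Q is unaffected — no shift from this change.
Adding inert gas at constant total pressure expands the volume and lowers every reacting partial pressure. With Δn_gas = 3 − 0 = +3, Q moves away from K toward the side with fewer gas moles, so the system shifts toward the side with more gas moles — to the right.
Only the nonzero effect(s) matter; the net shift is to the right.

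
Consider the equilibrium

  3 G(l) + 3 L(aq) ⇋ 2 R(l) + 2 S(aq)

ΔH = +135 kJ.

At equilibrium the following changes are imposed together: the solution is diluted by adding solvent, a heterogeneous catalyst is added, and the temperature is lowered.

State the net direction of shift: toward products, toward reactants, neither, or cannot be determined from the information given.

left

Dilution lowers every aqueous concentration by the same factor. Δn_aq = 2 − 3 = -1, so the system shifts toward the side with more dissolved moles — to the left.
A catalyst speeds both forward and reverse rates equally; it changes neither Q nor K — no shift from this change.
The forward reaction is endothermic. Lowering T favours the exothermic direction — shift to the left.
Only the nonzero effect(s) matter; the net shift is to the left.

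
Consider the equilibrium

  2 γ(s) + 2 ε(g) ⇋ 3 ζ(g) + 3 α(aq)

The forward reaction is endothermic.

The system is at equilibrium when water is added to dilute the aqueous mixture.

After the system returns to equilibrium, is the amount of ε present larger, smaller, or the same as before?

Dilution lowers every aqueous concentration by the same factor. Δn_aq = 3 − 0 = +3, so the system shifts toward the side with more dissolved moles — to the right.
The net shift is to the right. ε is a reactant, so its amount decreases.

decreases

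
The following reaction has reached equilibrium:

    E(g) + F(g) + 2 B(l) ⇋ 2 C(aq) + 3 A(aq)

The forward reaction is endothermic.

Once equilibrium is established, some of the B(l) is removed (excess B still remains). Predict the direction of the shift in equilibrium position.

no shift

B is a pure liquid; its activity is 1 regardless of amount, so Q is unaffected — no shift from this change.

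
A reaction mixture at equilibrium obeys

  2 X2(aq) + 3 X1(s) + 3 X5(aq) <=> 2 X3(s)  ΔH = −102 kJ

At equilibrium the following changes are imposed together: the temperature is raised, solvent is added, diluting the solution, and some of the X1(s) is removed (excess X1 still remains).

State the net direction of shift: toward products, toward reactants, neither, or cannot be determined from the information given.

The forward reaction is exothermic. Raising T favours the endothermic direction — shift to the left.
Dilution lowers every aqueous concentration by the same factor. Δn_aq = 0 − 5 = -5, so the system shifts toward the side with more dissolved moles — to the left.
X1 is a pure solid; its activity is 1 regardless of amount, so Q is unaffected — no shift from this change.
Only the nonzero effect(s) matter; the net shift is to the left.

left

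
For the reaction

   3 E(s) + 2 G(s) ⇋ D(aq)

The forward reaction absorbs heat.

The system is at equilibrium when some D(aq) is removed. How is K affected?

The equilibrium constant depends only on temperature. This perturbation may move the position of equilibrium, but since T is unchanged, K itself is unchanged.

unchanged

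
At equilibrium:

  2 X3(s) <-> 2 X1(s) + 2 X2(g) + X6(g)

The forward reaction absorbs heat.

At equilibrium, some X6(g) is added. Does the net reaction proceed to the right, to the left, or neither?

Adding X6 (g), a product, drives the reaction to the left.

left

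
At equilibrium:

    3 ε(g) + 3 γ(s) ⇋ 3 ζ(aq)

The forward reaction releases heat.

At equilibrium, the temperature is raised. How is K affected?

decreases

K depends on temperature via the van 't Hoff relation. The forward reaction is exothermic, so raising T decreases K.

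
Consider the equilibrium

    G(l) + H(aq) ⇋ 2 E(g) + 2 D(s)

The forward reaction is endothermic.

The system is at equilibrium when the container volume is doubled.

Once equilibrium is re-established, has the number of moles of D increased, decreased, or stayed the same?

Gas moles: reactants 0, products 2 (Δn_gas = +2). Expansion shifts the system toward the side with more moles of gas — to the right.
The net shift is to the right. D is a product, so its amount increases.

increases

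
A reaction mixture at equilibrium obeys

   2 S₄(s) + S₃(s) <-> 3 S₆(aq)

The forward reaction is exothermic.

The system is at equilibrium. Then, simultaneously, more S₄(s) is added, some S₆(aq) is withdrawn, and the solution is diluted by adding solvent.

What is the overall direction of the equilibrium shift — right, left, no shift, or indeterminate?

right

S₄ is a pure solid; its activity is 1 regardless of amount, so Q is unaffected — no shift from this change.
Removing S₆ (aq), a product, drives the reaction to the right.
Dilution lowers every aqueous concentration by the same factor. Δn_aq = 3 − 0 = +3, so the system shifts toward the side with more dissolved moles — to the right.
Only the nonzero effect(s) matter; the net shift is to the right.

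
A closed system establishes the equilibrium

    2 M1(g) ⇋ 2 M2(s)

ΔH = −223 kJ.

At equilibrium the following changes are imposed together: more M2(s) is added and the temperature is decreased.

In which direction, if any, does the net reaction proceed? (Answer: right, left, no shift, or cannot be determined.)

M2 is a pure solid; its activity is 1 regardless of amount, so Q is unaffected — no shift from this change.
The forward reaction is exothermic. Lowering T favours the exothermic direction — shift to the right.
Only the nonzero effect(s) matter; the net shift is to the right.

right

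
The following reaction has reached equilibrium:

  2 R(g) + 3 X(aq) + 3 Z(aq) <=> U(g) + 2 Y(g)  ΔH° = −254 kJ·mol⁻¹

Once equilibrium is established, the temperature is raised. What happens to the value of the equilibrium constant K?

K depends on temperature via the van 't Hoff relation. The forward reaction is exothermic, so raising T decreases K.

decreases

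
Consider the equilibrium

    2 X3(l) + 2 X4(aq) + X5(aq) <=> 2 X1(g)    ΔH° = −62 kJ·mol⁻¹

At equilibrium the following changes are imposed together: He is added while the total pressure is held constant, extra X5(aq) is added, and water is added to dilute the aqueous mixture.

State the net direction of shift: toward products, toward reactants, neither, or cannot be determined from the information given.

Adding inert gas at constant total pressure expands the volume and lowers every reacting partial pressure. With Δn_gas = 2 − 0 = +2, Q moves away from K toward the side with fewer gas moles, so the system shifts toward the side with more gas moles — to the right.
Adding X5 (aq), a reactant, drives the reaction to the right.
Dilution lowers every aqueous concentration by the same factor. Δn_aq = 0 − 3 = -3, so the system shifts toward the side with more dissolved moles — to the left.
The individual effects push in opposite directions; without quantitative information the net direction cannot be determined.

cannot be determined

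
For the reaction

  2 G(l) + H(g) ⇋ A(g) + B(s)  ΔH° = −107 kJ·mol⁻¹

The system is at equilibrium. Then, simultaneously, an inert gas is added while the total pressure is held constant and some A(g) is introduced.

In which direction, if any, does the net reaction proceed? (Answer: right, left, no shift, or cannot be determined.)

left

Adding inert gas at constant total pressure expands the volume, scaling every reacting partial pressure by the same factor. Δn_gas = 1 − 1 = 0, so Q is unchanged — no shift.
Adding A (g), a product, drives the reaction to the left.
Only the nonzero effect(s) matter; the net shift is to the left.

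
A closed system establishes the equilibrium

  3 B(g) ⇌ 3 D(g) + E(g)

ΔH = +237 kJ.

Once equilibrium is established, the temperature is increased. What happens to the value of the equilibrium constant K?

K depends on temperature via the van 't Hoff relation. The forward reaction is endothermic, so raising T increases K.

increases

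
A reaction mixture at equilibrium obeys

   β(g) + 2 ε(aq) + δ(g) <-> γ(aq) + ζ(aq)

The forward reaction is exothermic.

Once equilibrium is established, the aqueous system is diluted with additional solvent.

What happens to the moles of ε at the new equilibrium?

Dilution scales every aqueous concentration by the same factor. Δn_aq = 2 − 2 = 0, so Q is unchanged — no shift.
No net shift occurs, so the amount of ε is unchanged.

unchanged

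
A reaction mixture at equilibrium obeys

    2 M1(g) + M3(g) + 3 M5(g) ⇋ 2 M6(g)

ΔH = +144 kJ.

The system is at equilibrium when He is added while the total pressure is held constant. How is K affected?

The equilibrium constant depends only on temperature. This perturbation may move the position of equilibrium, but since T is unchanged, K itself is unchanged.

unchanged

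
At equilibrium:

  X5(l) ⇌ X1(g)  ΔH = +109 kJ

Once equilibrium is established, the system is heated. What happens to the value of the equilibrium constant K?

K depends on temperature via the van 't Hoff relation. The forward reaction is endothermic, so raising T increases K.

increases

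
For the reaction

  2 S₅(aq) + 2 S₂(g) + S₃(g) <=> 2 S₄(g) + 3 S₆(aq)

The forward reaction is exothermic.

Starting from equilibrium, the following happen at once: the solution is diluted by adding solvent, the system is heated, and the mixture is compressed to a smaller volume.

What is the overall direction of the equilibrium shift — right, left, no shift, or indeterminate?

Dilution lowers every aqueous concentration by the same factor. Δn_aq = 3 − 2 = +1, so the system shifts toward the side with more dissolved moles — to the right.
The forward reaction is exothermic. Raising T favours the endothermic direction — shift to the left.
Gas moles: reactants 3, products 2 (Δn_gas = -1). Compression shifts the system toward the side with fewer moles of gas — to the right.
The individual effects push in opposite directions; without quantitative information the net direction cannot be determined.

cannot be determined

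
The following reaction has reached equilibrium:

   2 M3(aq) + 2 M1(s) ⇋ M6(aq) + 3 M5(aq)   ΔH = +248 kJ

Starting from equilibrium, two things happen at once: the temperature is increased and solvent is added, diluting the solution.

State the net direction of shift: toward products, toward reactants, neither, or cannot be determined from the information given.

right

The forward reaction is endothermic. Raising T favours the endothermic direction — shift to the right.
Dilution lowers every aqueous concentration by the same factor. Δn_aq = 4 − 2 = +2, so the system shifts toward the side with more dissolved moles — to the right.
All effects act in the same direction — net shift to the right.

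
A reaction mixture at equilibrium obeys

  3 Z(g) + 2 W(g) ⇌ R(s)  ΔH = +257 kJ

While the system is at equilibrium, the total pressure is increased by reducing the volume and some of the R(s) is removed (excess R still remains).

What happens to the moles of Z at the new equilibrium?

decreases

Gas moles: reactants 5, products 0 (Δn_gas = -5). Compression shifts the system toward the side with fewer moles of gas — to the right.
R is a pure solid; its activity is 1 regardless of amount, so Q is unaffected — no shift from this change.
The net shift is to the right. Z is a reactant, so its amount decreases.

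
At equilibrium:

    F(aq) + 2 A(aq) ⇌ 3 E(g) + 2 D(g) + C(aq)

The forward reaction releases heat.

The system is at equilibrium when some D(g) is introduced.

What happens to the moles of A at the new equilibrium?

increases

Adding D (g), a product, drives the reaction to the left.
The net shift is to the left. A is a reactant, so its amount increases.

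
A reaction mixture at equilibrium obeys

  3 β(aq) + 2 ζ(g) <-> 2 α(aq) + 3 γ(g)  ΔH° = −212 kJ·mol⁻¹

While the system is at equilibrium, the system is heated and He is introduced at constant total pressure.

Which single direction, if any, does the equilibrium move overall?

cannot be determined

The forward reaction is exothermic. Raising T favours the endothermic direction — shift to the left.
Adding inert gas at constant total pressure expands the volume and lowers every reacting partial pressure. With Δn_gas = 3 − 2 = +1, Q moves away from K toward the side with fewer gas moles, so the system shifts toward the side with more gas moles — to the right.
The individual effects push in opposite directions; without quantitative information the net direction cannot be determined.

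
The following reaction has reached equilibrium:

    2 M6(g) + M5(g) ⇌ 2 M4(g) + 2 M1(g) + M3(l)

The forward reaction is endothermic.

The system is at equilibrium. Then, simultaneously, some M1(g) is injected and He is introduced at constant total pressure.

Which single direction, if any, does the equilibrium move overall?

cannot be determined

Adding M1 (g), a product, drives the reaction to the left.
Adding inert gas at constant total pressure expands the volume and lowers every reacting partial pressure. With Δn_gas = 4 − 3 = +1, Q moves away from K toward the side with fewer gas moles, so the system shifts toward the side with more gas moles — to the right.
The individual effects push in opposite directions; without quantitative information the net direction cannot be determined.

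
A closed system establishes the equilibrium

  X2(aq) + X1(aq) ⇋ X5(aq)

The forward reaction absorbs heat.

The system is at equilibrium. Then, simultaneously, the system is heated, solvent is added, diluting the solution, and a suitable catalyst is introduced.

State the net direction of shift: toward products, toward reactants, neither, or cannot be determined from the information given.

cannot be determined

The forward reaction is endothermic. Raising T favours the endothermic direction — shift to the right.
Dilution lowers every aqueous concentration by the same factor. Δn_aq = 1 − 2 = -1, so the system shifts toward the side with more dissolved moles — to the left.
A catalyst speeds both forward and reverse rates equally; it changes neither Q nor K — no shift from this change.
The individual effects push in opposite directions; without quantitative information the net direction cannot be determined.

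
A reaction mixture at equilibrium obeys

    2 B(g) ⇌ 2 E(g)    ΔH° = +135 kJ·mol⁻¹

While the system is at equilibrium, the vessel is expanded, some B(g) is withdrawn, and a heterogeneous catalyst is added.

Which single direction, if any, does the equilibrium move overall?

Gas moles: reactants 2, products 2. Δn_gas = 0, so a volume change leaves Q equal to K — no shift from this change.
Removing B (g), a reactant, drives the reaction to the left.
A catalyst speeds both forward and reverse rates equally; it changes neither Q nor K — no shift from this change.
Only the nonzero effect(s) matter; the net shift is to the left.

left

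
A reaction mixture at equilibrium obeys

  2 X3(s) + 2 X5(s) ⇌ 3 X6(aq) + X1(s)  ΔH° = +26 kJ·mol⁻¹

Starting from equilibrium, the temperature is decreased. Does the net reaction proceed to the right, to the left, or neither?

left

The forward reaction is endothermic. Lowering T favours the exothermic direction — shift to the left.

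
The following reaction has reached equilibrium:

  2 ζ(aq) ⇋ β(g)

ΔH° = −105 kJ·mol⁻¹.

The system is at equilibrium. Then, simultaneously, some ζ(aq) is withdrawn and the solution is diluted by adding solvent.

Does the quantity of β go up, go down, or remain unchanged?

Removing ζ (aq), a reactant, drives the reaction to the left.
Dilution lowers every aqueous concentration by the same factor. Δn_aq = 0 − 2 = -2, so the system shifts toward the side with more dissolved moles — to the left.
The net shift is to the left. β is a product, so its amount decreases.

decreases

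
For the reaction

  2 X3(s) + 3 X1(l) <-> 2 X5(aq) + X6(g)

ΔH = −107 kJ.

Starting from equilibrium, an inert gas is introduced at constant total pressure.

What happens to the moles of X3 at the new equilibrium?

Adding inert gas at constant total pressure expands the volume and lowers every reacting partial pressure. With Δn_gas = 1 − 0 = +1, Q moves away from K toward the side with fewer gas moles, so the system shifts toward the side with more gas moles — to the right.
The net shift is to the right. X3 is a reactant, so its amount decreases.

decreases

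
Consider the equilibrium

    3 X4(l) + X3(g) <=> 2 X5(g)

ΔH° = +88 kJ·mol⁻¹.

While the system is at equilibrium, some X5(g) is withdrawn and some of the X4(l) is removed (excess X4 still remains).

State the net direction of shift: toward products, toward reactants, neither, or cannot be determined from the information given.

Removing X5 (g), a product, drives the reaction to the right.
X4 is a pure liquid; its activity is 1 regardless of amount, so Q is unaffected — no shift from this change.
Only the nonzero effect(s) matter; the net shift is to the right.

right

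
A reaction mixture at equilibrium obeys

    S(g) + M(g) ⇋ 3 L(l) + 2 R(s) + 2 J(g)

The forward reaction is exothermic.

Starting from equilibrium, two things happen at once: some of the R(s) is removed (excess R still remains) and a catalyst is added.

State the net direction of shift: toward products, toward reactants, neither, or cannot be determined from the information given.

R is a pure solid; its activity is 1 regardless of amount, so Q is unaffected — no shift from this change.
A catalyst speeds both forward and reverse rates equally; it changes neither Q nor K — no shift from this change.
None of the changes alters Q relative to K, so there is no net shift.

no shift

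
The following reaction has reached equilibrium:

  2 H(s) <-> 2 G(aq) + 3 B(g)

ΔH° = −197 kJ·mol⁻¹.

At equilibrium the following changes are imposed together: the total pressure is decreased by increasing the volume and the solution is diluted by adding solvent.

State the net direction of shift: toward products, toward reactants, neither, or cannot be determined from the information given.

Gas moles: reactants 0, products 3 (Δn_gas = +3). Expansion shifts the system toward the side with more moles of gas — to the right.
Dilution lowers every aqueous concentration by the same factor. Δn_aq = 2 − 0 = +2, so the system shifts toward the side with more dissolved moles — to the right.
All effects act in the same direction — net shift to the right.

right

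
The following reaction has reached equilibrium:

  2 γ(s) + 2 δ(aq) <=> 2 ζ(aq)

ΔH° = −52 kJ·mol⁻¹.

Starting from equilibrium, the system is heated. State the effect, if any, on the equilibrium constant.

decreases

K depends on temperature via the van 't Hoff relation. The forward reaction is exothermic, so raising T decreases K.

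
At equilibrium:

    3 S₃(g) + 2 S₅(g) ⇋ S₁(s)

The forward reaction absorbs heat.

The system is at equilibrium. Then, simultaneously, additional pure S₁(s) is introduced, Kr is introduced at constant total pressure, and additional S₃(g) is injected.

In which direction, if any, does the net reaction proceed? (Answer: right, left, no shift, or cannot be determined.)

S₁ is a pure solid; its activity is 1 regardless of amount, so Q is unaffected — no shift from this change.
Adding inert gas at constant total pressure expands the volume and lowers every reacting partial pressure. With Δn_gas = 0 − 5 = -5, Q moves away from K toward the side with fewer gas moles, so the system shifts toward the side with more gas moles — to the left.
Adding S₃ (g), a reactant, drives the reaction to the right.
The individual effects push in opposite directions; without quantitative information the net direction cannot be determined.

cannot be determined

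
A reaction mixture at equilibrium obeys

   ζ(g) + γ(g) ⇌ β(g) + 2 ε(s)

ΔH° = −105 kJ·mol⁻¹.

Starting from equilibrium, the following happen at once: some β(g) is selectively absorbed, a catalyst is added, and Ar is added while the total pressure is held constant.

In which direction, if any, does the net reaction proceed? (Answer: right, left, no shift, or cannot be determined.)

cannot be determined

Removing β (g), a product, drives the reaction to the right.
A catalyst speeds both forward and reverse rates equally; it changes neither Q nor K — no shift from this change.
Adding inert gas at constant total pressure expands the volume and lowers every reacting partial pressure. With Δn_gas = 1 − 2 = -1, Q moves away from K toward the side with fewer gas moles, so the system shifts toward the side with more gas moles — to the left.
The individual effects push in opposite directions; without quantitative information the net direction cannot be determined.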